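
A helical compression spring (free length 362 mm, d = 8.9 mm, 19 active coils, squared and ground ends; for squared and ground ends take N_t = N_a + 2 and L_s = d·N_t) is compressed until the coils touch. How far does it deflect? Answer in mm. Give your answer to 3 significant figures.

175 mm

N_t = 21; L_s = 8.9·21 = 186.9 mm
δ_solid = L₀ − L_s = 362 − 186.9 = 175.1 mm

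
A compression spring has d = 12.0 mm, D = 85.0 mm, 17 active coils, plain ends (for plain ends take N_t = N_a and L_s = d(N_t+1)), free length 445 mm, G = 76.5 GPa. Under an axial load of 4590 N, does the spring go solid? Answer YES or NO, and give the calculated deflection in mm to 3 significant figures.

k = Gd⁴/(8D³N_a) = (76.5×10³)(12.0⁴)/(8·85.0³·17) = 18.993 N/mm
N_t = 17; L_s = 12.0·18 = 216 mm; δ_solid = L₀ − L_s = 445 − 216 = 229 mm
δ = F/k = 4590/18.993 = 241.67 mm
δ ≥ δ_solid → spring goes solid

YES, δ = 242 mm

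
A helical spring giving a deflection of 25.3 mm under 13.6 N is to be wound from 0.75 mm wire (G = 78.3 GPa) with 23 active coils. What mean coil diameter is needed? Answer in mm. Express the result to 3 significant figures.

6.30 mm

Required rate k = F/δ = 13.6/25.3 = 0.53755 N/mm
D = (Gd⁴/(8N_a·k))^(1/3) = (78.3×10³·0.75⁴/(8·23·0.53755))^(1/3)
  = (250.479)^(1/3) = 6.3036 mm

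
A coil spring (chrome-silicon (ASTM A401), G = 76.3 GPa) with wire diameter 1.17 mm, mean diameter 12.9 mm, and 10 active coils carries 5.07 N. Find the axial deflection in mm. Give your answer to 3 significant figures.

6.09 mm

k = Gd⁴/(8D³N_a) = (76.3×10³)(1.17⁴)/(8·12.9³·10) = 0.83255 N/mm
δ = F/k = 5.07 / 0.83255 = 6.0897 mm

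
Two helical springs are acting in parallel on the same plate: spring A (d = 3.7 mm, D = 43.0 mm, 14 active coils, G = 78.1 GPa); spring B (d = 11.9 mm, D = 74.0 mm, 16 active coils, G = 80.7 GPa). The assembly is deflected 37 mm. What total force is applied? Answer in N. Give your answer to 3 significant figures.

1220 N

k_A = Gd⁴/(8D³N_a) = (78.1×10³)(3.7⁴)/(8·43.0³·14) = 1.6437 N/mm
k_B = Gd⁴/(8D³N_a) = (80.7×10³)(11.9⁴)/(8·74.0³·16) = 31.2 N/mm
Parallel: k_eq = 1.6437 + 31.2 = 32.844 N/mm
F = k_eq·δ = 32.844·37 = 1215.2 N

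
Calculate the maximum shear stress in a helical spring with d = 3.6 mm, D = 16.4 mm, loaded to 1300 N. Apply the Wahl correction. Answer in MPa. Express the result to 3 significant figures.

1570 MPa

Spring index C = D/d = 16.4/3.6 = 4.5556
K_W = (4C−1)/(4C−4) + 0.615/C = 17.222/14.222 + 0.1350 = 1.3459
τ₀ = 8FD/(πd³) = 8·1300·16.4/(π·3.6³) = 170560/146.57 = 1163.6 MPa
τ_max = K·τ₀ = 1.3459 × 1163.6 = 1566.2 MPa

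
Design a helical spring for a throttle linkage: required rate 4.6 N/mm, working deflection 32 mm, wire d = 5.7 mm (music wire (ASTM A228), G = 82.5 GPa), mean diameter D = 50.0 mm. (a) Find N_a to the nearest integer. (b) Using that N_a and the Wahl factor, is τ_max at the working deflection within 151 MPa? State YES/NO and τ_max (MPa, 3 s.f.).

N_a = Gd⁴/(8D³k) = (82.5×10³)(5.7⁴)/(8·50.0³·4.6) = 18.93 → N_a = 19
Actual rate k = Gd⁴/(8D³·19) = 4.5835 N/mm
Working load F = kδ = 4.5835·32 = 146.67 N
C = 50.0/5.7 = 8.7719; K_W = (4C−1)/(4C−4)+0.615/C = 1.1666
τ_max = K_W·8FD/(πd³) = 1.1666·100.84 = 117.64 MPa
τ_max ≤ 151 MPa → acceptable

(a) 19 coils; (b) YES, τ_max = 118 MPa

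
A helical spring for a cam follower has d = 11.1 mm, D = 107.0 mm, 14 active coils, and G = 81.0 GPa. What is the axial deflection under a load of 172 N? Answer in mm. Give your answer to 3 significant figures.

19.2 mm

k = Gd⁴/(8D³N_a) = (81.0×10³)(11.1⁴)/(8·107.0³·14) = 8.9621 N/mm
δ = F/k = 172 / 8.9621 = 19.192 mm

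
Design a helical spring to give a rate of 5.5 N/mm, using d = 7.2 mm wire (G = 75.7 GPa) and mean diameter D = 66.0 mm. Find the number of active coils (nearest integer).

N_a = Gd⁴/(8D³k) = (75.7×10³ × 7.2⁴)/(8 × 66.0³ × 5.5)
    = 2.03435e+08 / 1.26498e+07 = 16.08 → 16 coils

16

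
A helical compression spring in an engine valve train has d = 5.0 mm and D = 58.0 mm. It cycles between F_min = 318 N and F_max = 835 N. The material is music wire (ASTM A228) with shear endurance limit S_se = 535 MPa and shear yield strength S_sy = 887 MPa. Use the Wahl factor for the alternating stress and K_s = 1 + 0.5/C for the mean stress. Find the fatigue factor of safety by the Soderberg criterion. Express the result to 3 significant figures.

C = D/d = 58.0/5.0 = 11.6000; K_W = (4C−1)/(4C−4)+0.615/C = 1.1238; K_s = 1+0.5/C = 1.0431
F_a = (F_max−F_min)/2 = 258.5 N; F_m = (F_max+F_min)/2 = 576.5 N
τ_a = K_W·8F_aD/(πd³) = 1.1238 × 305.43 = 343.24 MPa
τ_m = K_s·8F_mD/(πd³) = 1.0431 × 681.17 = 710.53 MPa
Soderberg: 1/n_f = τ_a/S_se + τ_m/S_sy = 343.24/535 + 710.53/887 = 0.64157 + 0.80105 = 1.4426
n_f = 1/1.4426 = 0.6932

0.693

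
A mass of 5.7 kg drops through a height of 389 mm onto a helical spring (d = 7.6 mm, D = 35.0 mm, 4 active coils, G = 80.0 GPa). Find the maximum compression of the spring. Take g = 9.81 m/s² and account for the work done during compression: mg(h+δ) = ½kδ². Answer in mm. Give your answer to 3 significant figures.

k = Gd⁴/(8D³N_a) = (80.0×10³)(7.6⁴)/(8·35.0³·4) = 194.53 N/mm
W = mg = 5.7 × 9.81 = 55.917 N
½kδ² − Wδ − Wh = 0 → δ = (W + √(W² + 2kWh))/k
δ = (55.917 + √(3126.7 + 8.46279e+06))/194.53 = (55.917 + 2909.6)/194.53 = 15.245 mm

15.2 mm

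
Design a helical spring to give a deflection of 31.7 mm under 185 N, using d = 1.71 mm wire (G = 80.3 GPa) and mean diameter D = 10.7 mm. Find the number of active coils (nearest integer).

12

Required rate k = F/δ = 185/31.7 = 5.836 N/mm
N_a = Gd⁴/(8D³k) = (80.3×10³ × 1.71⁴)/(8 × 10.7³ × 5.836)
    = 686594 / 57194.4 = 12 → 12 coils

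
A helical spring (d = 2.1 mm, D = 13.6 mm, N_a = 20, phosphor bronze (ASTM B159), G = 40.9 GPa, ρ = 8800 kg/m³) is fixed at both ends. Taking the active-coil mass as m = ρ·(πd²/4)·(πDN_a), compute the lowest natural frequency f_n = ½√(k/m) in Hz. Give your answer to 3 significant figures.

k = Gd⁴/(8D³N_a) = (40.9×10³)(2.1⁴)/(8·13.6³·20) = 1.9763 N/mm = 1976.3 N/m
Wire length L = πDN_a = π·13.6·20 = 854.51 mm
m = ρ·(πd²/4)·L = 8800 × 3.4636×10⁻⁶ m² × 0.85451 m = 0.026045 kg
f_n = ½√(k/m) = 0.5·√(1976.3/0.026045) = 0.5·√(75881) = 137.73 Hz

138 Hz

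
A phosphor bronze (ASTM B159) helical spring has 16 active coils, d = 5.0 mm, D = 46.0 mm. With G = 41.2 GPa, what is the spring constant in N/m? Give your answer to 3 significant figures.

k = Gd⁴/(8D³N_a) = (41.2×10³ × 5.0⁴) / (8 × 46.0³ × 16)
  = 2.575e+07 / 1.2459e+07 = 2.0668 N/mm = 2066.8 N/m

2070 N/m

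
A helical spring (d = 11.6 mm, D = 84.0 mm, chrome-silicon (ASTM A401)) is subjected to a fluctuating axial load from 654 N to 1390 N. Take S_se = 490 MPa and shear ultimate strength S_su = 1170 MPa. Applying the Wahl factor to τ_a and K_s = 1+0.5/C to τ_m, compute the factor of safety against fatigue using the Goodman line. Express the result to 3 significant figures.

3.97

C = D/d = 84.0/11.6 = 7.2414; K_W = (4C−1)/(4C−4)+0.615/C = 1.2051; K_s = 1+0.5/C = 1.0690
F_a = (F_max−F_min)/2 = 368 N; F_m = (F_max+F_min)/2 = 1022 N
τ_a = K_W·8F_aD/(πd³) = 1.2051 × 50.43 = 60.774 MPa
τ_m = K_s·8F_mD/(πd³) = 1.0690 × 140.05 = 149.72 MPa
Goodman: 1/n_f = τ_a/S_se + τ_m/S_su = 60.774/490 + 149.72/1170 = 0.12403 + 0.12797 = 0.252
n_f = 1/0.252 = 3.968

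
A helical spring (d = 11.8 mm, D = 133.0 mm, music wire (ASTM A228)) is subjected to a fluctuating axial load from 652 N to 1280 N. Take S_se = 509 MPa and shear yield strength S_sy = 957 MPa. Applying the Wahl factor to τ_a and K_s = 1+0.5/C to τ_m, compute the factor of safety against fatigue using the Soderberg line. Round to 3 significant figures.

2.77

C = D/d = 133.0/11.8 = 11.2712; K_W = (4C−1)/(4C−4)+0.615/C = 1.1276; K_s = 1+0.5/C = 1.0444
F_a = (F_max−F_min)/2 = 314 N; F_m = (F_max+F_min)/2 = 966 N
τ_a = K_W·8F_aD/(πd³) = 1.1276 × 64.725 = 72.983 MPa
τ_m = K_s·8F_mD/(πd³) = 1.0444 × 199.12 = 207.96 MPa
Soderberg: 1/n_f = τ_a/S_se + τ_m/S_sy = 72.983/509 + 207.96/957 = 0.14339 + 0.21730 = 0.36069
n_f = 1/0.36069 = 2.772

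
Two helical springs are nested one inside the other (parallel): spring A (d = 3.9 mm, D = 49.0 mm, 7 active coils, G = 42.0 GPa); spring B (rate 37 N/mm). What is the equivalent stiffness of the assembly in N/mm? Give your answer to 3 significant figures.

k_A = Gd⁴/(8D³N_a) = (42.0×10³)(3.9⁴)/(8·49.0³·7) = 1.4748 N/mm
Parallel: k_eq = 1.4748 + 37 = 38.475 N/mm

38.5 N/mm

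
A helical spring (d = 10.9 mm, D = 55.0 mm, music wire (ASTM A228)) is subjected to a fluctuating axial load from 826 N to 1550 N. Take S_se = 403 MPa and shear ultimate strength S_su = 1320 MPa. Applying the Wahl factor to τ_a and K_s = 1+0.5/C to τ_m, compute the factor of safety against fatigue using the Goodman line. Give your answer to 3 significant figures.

C = D/d = 55.0/10.9 = 5.0459; K_W = (4C−1)/(4C−4)+0.615/C = 1.3073; K_s = 1+0.5/C = 1.0991
F_a = (F_max−F_min)/2 = 362 N; F_m = (F_max+F_min)/2 = 1188 N
τ_a = K_W·8F_aD/(πd³) = 1.3073 × 39.15 = 51.179 MPa
τ_m = K_s·8F_mD/(πd³) = 1.0991 × 128.48 = 141.21 MPa
Goodman: 1/n_f = τ_a/S_se + τ_m/S_su = 51.179/403 + 141.21/1320 = 0.12700 + 0.10698 = 0.23397
n_f = 1/0.23397 = 4.274

4.27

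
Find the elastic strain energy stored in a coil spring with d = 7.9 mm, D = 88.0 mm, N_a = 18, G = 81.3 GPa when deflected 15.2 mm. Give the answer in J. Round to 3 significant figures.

k = Gd⁴/(8D³N_a) = (81.3×10³)(7.9⁴)/(8·88.0³·18) = 3.2269 N/mm
U = ½kδ² = 0.5 × 3.2269 × 15.2² = 372.77 N·mm = 0.37277 J

0.373 J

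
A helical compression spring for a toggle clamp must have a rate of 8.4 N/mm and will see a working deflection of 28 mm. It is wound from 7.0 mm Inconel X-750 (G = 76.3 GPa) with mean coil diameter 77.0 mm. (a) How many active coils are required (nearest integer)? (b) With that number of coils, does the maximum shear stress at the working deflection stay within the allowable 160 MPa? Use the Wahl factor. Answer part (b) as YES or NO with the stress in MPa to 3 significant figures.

N_a = Gd⁴/(8D³k) = (76.3×10³)(7.0⁴)/(8·77.0³·8.4) = 5.971 → N_a = 6
Actual rate k = Gd⁴/(8D³·6) = 8.3599 N/mm
Working load F = kδ = 8.3599·28 = 234.08 N
C = 77.0/7.0 = 11.0000; K_W = (4C−1)/(4C−4)+0.615/C = 1.1309
τ_max = K_W·8FD/(πd³) = 1.1309·133.81 = 151.33 MPa
τ_max ≤ 160 MPa → acceptable

(a) 6 coils; (b) YES, τ_max = 151 MPa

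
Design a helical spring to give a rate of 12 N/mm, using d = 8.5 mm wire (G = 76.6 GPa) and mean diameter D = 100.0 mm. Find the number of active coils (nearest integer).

4

N_a = Gd⁴/(8D³k) = (76.6×10³ × 8.5⁴)/(8 × 100.0³ × 12)
    = 3.99857e+08 / 9.6e+07 = 4.165 → 4 coils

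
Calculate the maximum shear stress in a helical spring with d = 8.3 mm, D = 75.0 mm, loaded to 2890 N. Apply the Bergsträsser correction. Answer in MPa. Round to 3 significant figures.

1110 MPa

Spring index C = D/d = 75.0/8.3 = 9.0361
K_B = (4C+2)/(4C−3) = 38.145/33.145 = 1.1509
τ₀ = 8FD/(πd³) = 8·2890·75.0/(π·8.3³) = 1.734e+06/1796.3 = 965.31 MPa
τ_max = K·τ₀ = 1.1509 × 965.31 = 1110.9 MPa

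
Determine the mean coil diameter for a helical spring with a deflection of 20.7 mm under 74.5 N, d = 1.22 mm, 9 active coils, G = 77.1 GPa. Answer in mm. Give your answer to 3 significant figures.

Required rate k = F/δ = 74.5/20.7 = 3.599 N/mm
D = (Gd⁴/(8N_a·k))^(1/3) = (77.1×10³·1.22⁴/(8·9·3.599))^(1/3)
  = (659.136)^(1/3) = 8.7028 mm

8.70 mm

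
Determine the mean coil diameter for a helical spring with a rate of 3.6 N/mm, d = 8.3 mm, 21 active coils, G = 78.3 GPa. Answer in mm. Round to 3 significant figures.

D = (Gd⁴/(8N_a·k))^(1/3) = (78.3×10³·8.3⁴/(8·21·3.6))^(1/3)
  = (614416)^(1/3) = 85.0134 mm

85.0 mm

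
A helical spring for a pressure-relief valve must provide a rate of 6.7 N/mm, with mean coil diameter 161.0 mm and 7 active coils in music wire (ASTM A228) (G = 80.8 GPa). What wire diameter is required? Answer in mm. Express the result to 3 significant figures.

d = (8D³N_a·k / G)^(1/4) = (8·161.0³·7·6.7 / (80.8×10³))^0.25
  = (19379)^0.25 = 11.7986 mm

11.8 mm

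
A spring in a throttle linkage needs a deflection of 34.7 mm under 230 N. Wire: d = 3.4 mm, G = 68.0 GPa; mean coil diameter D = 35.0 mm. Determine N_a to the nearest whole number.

4

Required rate k = F/δ = 230/34.7 = 6.6282 N/mm
N_a = Gd⁴/(8D³k) = (68.0×10³ × 3.4⁴)/(8 × 35.0³ × 6.6282)
    = 9.08708e+06 / 2.27349e+06 = 3.997 → 4 coils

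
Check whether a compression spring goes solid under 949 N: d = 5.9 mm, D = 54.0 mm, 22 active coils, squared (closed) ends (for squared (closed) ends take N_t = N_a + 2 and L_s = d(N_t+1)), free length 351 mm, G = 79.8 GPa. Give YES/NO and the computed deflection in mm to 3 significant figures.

k = Gd⁴/(8D³N_a) = (79.8×10³)(5.9⁴)/(8·54.0³·22) = 3.4891 N/mm
N_t = 24; L_s = 5.9·25 = 147.5 mm; δ_solid = L₀ − L_s = 351 − 147.5 = 203.5 mm
δ = F/k = 949/3.4891 = 271.99 mm
δ ≥ δ_solid → spring goes solid

YES, δ = 272 mm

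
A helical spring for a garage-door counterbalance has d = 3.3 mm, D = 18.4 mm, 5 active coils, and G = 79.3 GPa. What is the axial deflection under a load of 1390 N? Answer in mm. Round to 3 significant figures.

36.8 mm

k = Gd⁴/(8D³N_a) = (79.3×10³)(3.3⁴)/(8·18.4³·5) = 37.741 N/mm
δ = F/k = 1390 / 37.741 = 36.83 mm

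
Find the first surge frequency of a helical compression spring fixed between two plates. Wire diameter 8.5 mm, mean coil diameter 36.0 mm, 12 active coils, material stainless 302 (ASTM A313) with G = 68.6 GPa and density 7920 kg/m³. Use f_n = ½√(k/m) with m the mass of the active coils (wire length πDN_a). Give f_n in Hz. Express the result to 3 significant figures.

181 Hz

k = Gd⁴/(8D³N_a) = (68.6×10³)(8.5⁴)/(8·36.0³·12) = 79.95 N/mm = 79950 N/m
Wire length L = πDN_a = π·36.0·12 = 1357.2 mm
m = ρ·(πd²/4)·L = 7920 × 56.745×10⁻⁶ m² × 1.3572 m = 0.60994 kg
f_n = ½√(k/m) = 0.5·√(79950/0.60994) = 0.5·√(1.3108e+05) = 181.02 Hz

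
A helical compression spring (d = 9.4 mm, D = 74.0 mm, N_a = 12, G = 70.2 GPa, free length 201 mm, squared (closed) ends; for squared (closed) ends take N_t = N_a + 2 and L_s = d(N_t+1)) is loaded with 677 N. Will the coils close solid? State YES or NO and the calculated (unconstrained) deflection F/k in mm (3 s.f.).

k = Gd⁴/(8D³N_a) = (70.2×10³)(9.4⁴)/(8·74.0³·12) = 14.089 N/mm
N_t = 14; L_s = 9.4·15 = 141 mm; δ_solid = L₀ − L_s = 201 − 141 = 60 mm
δ = F/k = 677/14.089 = 48.051 mm
δ < δ_solid → spring does not go solid

NO, δ = 48.1 mm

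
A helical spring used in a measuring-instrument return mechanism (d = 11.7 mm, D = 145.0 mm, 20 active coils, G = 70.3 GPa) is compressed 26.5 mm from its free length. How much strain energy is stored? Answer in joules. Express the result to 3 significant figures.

0.948 J

k = Gd⁴/(8D³N_a) = (70.3×10³)(11.7⁴)/(8·145.0³·20) = 2.7007 N/mm
U = ½kδ² = 0.5 × 2.7007 × 26.5² = 948.28 N·mm = 0.94828 J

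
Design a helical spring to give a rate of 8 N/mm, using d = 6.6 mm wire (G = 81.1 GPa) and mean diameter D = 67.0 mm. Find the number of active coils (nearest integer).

N_a = Gd⁴/(8D³k) = (81.1×10³ × 6.6⁴)/(8 × 67.0³ × 8)
    = 1.53885e+08 / 1.92488e+07 = 7.995 → 8 coils

8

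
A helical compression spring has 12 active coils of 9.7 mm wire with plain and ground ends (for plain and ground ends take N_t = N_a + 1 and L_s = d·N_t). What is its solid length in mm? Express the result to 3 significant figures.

plain and ground ends: N_t = N_a + 1 = 12 + 1 = 13
L_s = d·N_t = 9.7 × 13 = 126.1 mm

126 mm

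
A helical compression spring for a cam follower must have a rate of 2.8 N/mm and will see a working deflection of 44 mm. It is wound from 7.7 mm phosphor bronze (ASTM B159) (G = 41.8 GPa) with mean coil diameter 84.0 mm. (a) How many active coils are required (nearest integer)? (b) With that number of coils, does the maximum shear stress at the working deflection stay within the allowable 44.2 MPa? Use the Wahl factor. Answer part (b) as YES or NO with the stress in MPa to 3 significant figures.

N_a = Gd⁴/(8D³k) = (41.8×10³)(7.7⁴)/(8·84.0³·2.8) = 11.07 → N_a = 11
Actual rate k = Gd⁴/(8D³·11) = 2.8172 N/mm
Working load F = kδ = 2.8172·44 = 123.96 N
C = 84.0/7.7 = 10.9091; K_W = (4C−1)/(4C−4)+0.615/C = 1.1321
τ_max = K_W·8FD/(πd³) = 1.1321·58.079 = 65.749 MPa
τ_max > 44.2 MPa → exceeds allowable

(a) 11 coils; (b) NO, τ_max = 65.7 MPa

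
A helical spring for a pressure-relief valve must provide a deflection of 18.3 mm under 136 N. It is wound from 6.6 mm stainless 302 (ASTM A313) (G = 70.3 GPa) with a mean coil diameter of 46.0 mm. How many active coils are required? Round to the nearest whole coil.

23

Required rate k = F/δ = 136/18.3 = 7.4317 N/mm
N_a = Gd⁴/(8D³k) = (70.3×10³ × 6.6⁴)/(8 × 46.0³ × 7.4317)
    = 1.33392e+08 / 5.78697e+06 = 23.05 → 23 coils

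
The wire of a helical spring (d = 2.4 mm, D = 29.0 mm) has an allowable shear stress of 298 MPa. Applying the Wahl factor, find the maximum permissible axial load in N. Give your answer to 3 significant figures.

49.9 N

C = D/d = 29.0/2.4 = 12.0833
K_W = (4C−1)/(4C−4) + 0.615/C = 47.333/44.333 + 0.0509 = 1.1186
τ_max = K·8FD/(πd³) → F_max = τ_allow·πd³/(8DK)
F_max = 298·π·2.4³/(8·29.0·1.1186) = 12942/259.51 = 49.871 N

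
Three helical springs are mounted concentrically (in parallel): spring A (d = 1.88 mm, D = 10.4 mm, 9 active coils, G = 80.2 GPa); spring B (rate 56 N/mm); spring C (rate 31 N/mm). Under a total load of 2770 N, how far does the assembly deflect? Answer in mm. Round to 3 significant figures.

27.9 mm

k_A = Gd⁴/(8D³N_a) = (80.2×10³)(1.88⁴)/(8·10.4³·9) = 12.37 N/mm
Parallel: k_eq = 12.37 + 56 + 31 = 99.37 N/mm
δ = F/k_eq = 2770/99.37 = 27.876 mm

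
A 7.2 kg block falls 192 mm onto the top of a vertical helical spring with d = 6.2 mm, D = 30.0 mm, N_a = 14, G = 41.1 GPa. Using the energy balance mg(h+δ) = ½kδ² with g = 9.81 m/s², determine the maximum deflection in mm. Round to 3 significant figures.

40.4 mm

k = Gd⁴/(8D³N_a) = (41.1×10³)(6.2⁴)/(8·30.0³·14) = 20.083 N/mm
W = mg = 7.2 × 9.81 = 70.632 N
½kδ² − Wδ − Wh = 0 → δ = (W + √(W² + 2kWh))/k
δ = (70.632 + √(4988.9 + 544703))/20.083 = (70.632 + 741.41)/20.083 = 40.435 mm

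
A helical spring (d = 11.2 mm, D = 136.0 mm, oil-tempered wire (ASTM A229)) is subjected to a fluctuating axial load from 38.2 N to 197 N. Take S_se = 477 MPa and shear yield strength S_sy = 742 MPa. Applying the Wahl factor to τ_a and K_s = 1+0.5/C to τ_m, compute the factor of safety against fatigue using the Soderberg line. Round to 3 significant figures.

11.6

C = D/d = 136.0/11.2 = 12.1429; K_W = (4C−1)/(4C−4)+0.615/C = 1.1180; K_s = 1+0.5/C = 1.0412
F_a = (F_max−F_min)/2 = 79.4 N; F_m = (F_max+F_min)/2 = 117.6 N
τ_a = K_W·8F_aD/(πd³) = 1.1180 × 19.572 = 21.881 MPa
τ_m = K_s·8F_mD/(πd³) = 1.0412 × 28.989 = 30.183 MPa
Soderberg: 1/n_f = τ_a/S_se + τ_m/S_sy = 21.881/477 + 30.183/742 = 0.04587 + 0.04068 = 0.08655
n_f = 1/0.08655 = 11.55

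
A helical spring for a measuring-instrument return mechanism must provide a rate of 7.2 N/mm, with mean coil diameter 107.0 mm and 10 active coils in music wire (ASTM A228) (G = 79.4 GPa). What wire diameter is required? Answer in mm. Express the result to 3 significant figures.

d = (8D³N_a·k / G)^(1/4) = (8·107.0³·10·7.2 / (79.4×10³))^0.25
  = (8887)^0.25 = 9.7093 mm

9.71 mm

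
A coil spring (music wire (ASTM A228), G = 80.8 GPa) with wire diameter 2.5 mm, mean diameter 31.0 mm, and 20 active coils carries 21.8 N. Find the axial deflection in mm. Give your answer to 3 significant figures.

k = Gd⁴/(8D³N_a) = (80.8×10³)(2.5⁴)/(8·31.0³·20) = 0.66217 N/mm
δ = F/k = 21.8 / 0.66217 = 32.922 mm

32.9 mm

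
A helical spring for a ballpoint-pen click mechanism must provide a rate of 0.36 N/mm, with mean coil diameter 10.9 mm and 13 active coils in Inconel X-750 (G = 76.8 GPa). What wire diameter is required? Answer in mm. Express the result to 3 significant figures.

0.891 mm

d = (8D³N_a·k / G)^(1/4) = (8·10.9³·13·0.36 / (76.8×10³))^0.25
  = (0.63133)^0.25 = 0.8914 mm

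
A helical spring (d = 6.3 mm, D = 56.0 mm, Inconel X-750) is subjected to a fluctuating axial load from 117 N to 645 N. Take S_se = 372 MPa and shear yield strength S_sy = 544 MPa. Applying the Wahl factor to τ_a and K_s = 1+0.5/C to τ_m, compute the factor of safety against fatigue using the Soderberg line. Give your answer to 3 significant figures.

1.12

C = D/d = 56.0/6.3 = 8.8889; K_W = (4C−1)/(4C−4)+0.615/C = 1.1643; K_s = 1+0.5/C = 1.0562
F_a = (F_max−F_min)/2 = 264 N; F_m = (F_max+F_min)/2 = 381 N
τ_a = K_W·8F_aD/(πd³) = 1.1643 × 150.56 = 175.29 MPa
τ_m = K_s·8F_mD/(πd³) = 1.0562 × 217.29 = 229.51 MPa
Soderberg: 1/n_f = τ_a/S_se + τ_m/S_sy = 175.29/372 + 229.51/544 = 0.47121 + 0.42189 = 0.8931
n_f = 1/0.8931 = 1.12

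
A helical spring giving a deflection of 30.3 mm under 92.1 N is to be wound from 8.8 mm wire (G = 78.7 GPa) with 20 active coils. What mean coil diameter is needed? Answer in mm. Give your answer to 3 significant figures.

Required rate k = F/δ = 92.1/30.3 = 3.0396 N/mm
D = (Gd⁴/(8N_a·k))^(1/3) = (78.7×10³·8.8⁴/(8·20·3.0396))^(1/3)
  = (970439)^(1/3) = 99.0048 mm

99.0 mm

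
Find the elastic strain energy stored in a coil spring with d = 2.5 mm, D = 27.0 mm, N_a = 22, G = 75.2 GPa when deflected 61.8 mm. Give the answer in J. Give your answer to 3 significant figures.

1.62 J

k = Gd⁴/(8D³N_a) = (75.2×10³)(2.5⁴)/(8·27.0³·22) = 0.84796 N/mm
U = ½kδ² = 0.5 × 0.84796 × 61.8² = 1619.3 N·mm = 1.6193 J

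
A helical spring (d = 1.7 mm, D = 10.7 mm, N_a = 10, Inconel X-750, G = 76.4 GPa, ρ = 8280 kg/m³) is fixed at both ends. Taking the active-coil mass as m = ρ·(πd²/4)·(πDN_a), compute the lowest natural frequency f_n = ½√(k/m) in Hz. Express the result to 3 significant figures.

508 Hz

k = Gd⁴/(8D³N_a) = (76.4×10³)(1.7⁴)/(8·10.7³·10) = 6.511 N/mm = 6511 N/m
Wire length L = πDN_a = π·10.7·10 = 336.15 mm
m = ρ·(πd²/4)·L = 8280 × 2.2698×10⁻⁶ m² × 0.33615 m = 0.0063176 kg
f_n = ½√(k/m) = 0.5·√(6511/0.0063176) = 0.5·√(1.0306e+06) = 507.6 Hz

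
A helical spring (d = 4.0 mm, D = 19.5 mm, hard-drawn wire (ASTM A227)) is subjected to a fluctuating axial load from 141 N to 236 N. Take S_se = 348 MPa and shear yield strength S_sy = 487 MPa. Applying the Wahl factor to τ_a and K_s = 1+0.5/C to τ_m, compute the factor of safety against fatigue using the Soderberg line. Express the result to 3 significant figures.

C = D/d = 19.5/4.0 = 4.8750; K_W = (4C−1)/(4C−4)+0.615/C = 1.3197; K_s = 1+0.5/C = 1.1026
F_a = (F_max−F_min)/2 = 47.5 N; F_m = (F_max+F_min)/2 = 188.5 N
τ_a = K_W·8F_aD/(πd³) = 1.3197 × 36.854 = 48.637 MPa
τ_m = K_s·8F_mD/(πd³) = 1.1026 × 146.25 = 161.25 MPa
Soderberg: 1/n_f = τ_a/S_se + τ_m/S_sy = 48.637/348 + 161.25/487 = 0.13976 + 0.33112 = 0.47088
n_f = 1/0.47088 = 2.124

2.12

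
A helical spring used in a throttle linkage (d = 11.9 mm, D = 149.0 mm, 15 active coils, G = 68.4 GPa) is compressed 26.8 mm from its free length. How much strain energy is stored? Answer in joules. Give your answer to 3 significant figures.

1.24 J

k = Gd⁴/(8D³N_a) = (68.4×10³)(11.9⁴)/(8·149.0³·15) = 3.4554 N/mm
U = ½kδ² = 0.5 × 3.4554 × 26.8² = 1240.9 N·mm = 1.2409 J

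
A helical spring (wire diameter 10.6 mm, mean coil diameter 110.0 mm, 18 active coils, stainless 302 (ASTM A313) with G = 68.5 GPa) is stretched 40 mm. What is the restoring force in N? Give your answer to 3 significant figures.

180 N

k = Gd⁴/(8D³N_a) = (68.5×10³)(10.6⁴)/(8·110.0³·18) = 4.512 N/mm
F = k·δ = 4.512 × 40 = 180.48 N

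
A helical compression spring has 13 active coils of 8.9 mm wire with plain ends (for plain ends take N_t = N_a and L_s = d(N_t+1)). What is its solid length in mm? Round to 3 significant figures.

125 mm

plain ends: N_t = N_a = 13
L_s = d·(N_t+1) = 8.9 × 14 = 124.6 mm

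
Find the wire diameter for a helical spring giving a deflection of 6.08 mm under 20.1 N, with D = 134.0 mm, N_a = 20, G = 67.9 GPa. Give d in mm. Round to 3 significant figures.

11.7 mm

Required rate k = F/δ = 20.1/6.08 = 3.3059 N/mm
d = (8D³N_a·k / G)^(1/4) = (8·134.0³·20·3.3059 / (67.9×10³))^0.25
  = (18744)^0.25 = 11.7008 mm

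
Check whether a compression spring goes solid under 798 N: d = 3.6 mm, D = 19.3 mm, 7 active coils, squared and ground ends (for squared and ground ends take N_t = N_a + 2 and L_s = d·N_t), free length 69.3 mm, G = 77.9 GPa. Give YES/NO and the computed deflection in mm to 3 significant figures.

NO, δ = 24.6 mm

k = Gd⁴/(8D³N_a) = (77.9×10³)(3.6⁴)/(8·19.3³·7) = 32.5 N/mm
N_t = 9; L_s = 3.6·9 = 32.4 mm; δ_solid = L₀ − L_s = 69.3 − 32.4 = 36.9 mm
δ = F/k = 798/32.5 = 24.554 mm
δ < δ_solid → spring does not go solid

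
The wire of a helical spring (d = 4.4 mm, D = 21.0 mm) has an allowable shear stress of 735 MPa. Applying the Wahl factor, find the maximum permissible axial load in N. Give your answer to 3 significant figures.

C = D/d = 21.0/4.4 = 4.7727
K_W = (4C−1)/(4C−4) + 0.615/C = 18.091/15.091 + 0.1289 = 1.3277
τ_max = K·8FD/(πd³) → F_max = τ_allow·πd³/(8DK)
F_max = 735·π·4.4³/(8·21.0·1.3277) = 1.967e+05/223.05 = 881.86 N

882 N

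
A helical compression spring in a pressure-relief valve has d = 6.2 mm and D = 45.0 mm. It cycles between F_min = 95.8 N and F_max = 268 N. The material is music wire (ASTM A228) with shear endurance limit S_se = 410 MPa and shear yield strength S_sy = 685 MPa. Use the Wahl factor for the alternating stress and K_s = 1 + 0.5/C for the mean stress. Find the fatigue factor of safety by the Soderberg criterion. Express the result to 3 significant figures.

C = D/d = 45.0/6.2 = 7.2581; K_W = (4C−1)/(4C−4)+0.615/C = 1.2046; K_s = 1+0.5/C = 1.0689
F_a = (F_max−F_min)/2 = 86.1 N; F_m = (F_max+F_min)/2 = 181.9 N
τ_a = K_W·8F_aD/(πd³) = 1.2046 × 41.398 = 49.867 MPa
τ_m = K_s·8F_mD/(πd³) = 1.0689 × 87.46 = 93.485 MPa
Soderberg: 1/n_f = τ_a/S_se + τ_m/S_sy = 49.867/410 + 93.485/685 = 0.12163 + 0.13647 = 0.2581
n_f = 1/0.2581 = 3.874

3.87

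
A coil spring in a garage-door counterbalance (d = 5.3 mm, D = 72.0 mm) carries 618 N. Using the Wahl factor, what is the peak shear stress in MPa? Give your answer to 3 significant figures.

841 MPa

Spring index C = D/d = 72.0/5.3 = 13.5849
K_W = (4C−1)/(4C−4) + 0.615/C = 53.340/50.340 + 0.0453 = 1.1049
τ₀ = 8FD/(πd³) = 8·618·72.0/(π·5.3³) = 355968/467.71 = 761.09 MPa
τ_max = K·τ₀ = 1.1049 × 761.09 = 840.9 MPa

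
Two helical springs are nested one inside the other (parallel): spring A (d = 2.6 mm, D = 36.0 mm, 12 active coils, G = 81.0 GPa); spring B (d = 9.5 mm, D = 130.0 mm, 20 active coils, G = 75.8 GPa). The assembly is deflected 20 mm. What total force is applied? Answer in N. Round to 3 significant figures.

k_A = Gd⁴/(8D³N_a) = (81.0×10³)(2.6⁴)/(8·36.0³·12) = 0.82642 N/mm
k_B = Gd⁴/(8D³N_a) = (75.8×10³)(9.5⁴)/(8·130.0³·20) = 1.7564 N/mm
Parallel: k_eq = 0.82642 + 1.7564 = 2.5828 N/mm
F = k_eq·δ = 2.5828·20 = 51.656 N

51.7 N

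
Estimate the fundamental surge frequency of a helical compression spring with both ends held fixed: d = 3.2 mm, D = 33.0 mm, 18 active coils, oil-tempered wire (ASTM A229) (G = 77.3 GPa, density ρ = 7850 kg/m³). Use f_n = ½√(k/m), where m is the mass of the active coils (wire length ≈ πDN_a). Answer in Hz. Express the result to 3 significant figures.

57.7 Hz

k = Gd⁴/(8D³N_a) = (77.3×10³)(3.2⁴)/(8·33.0³·18) = 1.5663 N/mm = 1566.3 N/m
Wire length L = πDN_a = π·33.0·18 = 1866.1 mm
m = ρ·(πd²/4)·L = 7850 × 8.0425×10⁻⁶ m² × 1.8661 m = 0.11781 kg
f_n = ½√(k/m) = 0.5·√(1566.3/0.11781) = 0.5·√(13295) = 57.651 Hz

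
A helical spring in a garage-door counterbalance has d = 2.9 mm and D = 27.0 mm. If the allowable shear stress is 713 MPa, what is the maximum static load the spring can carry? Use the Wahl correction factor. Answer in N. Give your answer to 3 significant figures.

219 N

C = D/d = 27.0/2.9 = 9.3103
K_W = (4C−1)/(4C−4) + 0.615/C = 36.241/33.241 + 0.0661 = 1.1563
τ_max = K·8FD/(πd³) → F_max = τ_allow·πd³/(8DK)
F_max = 713·π·2.9³/(8·27.0·1.1563) = 54630/249.76 = 218.73 N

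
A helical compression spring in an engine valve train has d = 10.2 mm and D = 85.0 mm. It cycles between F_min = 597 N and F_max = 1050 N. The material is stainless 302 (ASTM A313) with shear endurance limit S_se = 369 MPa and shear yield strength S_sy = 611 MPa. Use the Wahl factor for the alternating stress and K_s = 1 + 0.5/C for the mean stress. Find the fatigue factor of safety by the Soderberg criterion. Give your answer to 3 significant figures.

2.28

C = D/d = 85.0/10.2 = 8.3333; K_W = (4C−1)/(4C−4)+0.615/C = 1.1761; K_s = 1+0.5/C = 1.0600
F_a = (F_max−F_min)/2 = 226.5 N; F_m = (F_max+F_min)/2 = 823.5 N
τ_a = K_W·8F_aD/(πd³) = 1.1761 × 46.198 = 54.333 MPa
τ_m = K_s·8F_mD/(πd³) = 1.0600 × 167.97 = 178.04 MPa
Soderberg: 1/n_f = τ_a/S_se + τ_m/S_sy = 54.333/369 + 178.04/611 = 0.14724 + 0.29140 = 0.43864
n_f = 1/0.43864 = 2.28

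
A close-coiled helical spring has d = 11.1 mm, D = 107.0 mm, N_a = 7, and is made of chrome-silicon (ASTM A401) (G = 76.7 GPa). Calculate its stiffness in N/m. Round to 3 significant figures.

17000 N/m

k = Gd⁴/(8D³N_a) = (76.7×10³ × 11.1⁴) / (8 × 107.0³ × 7)
  = 1.16436e+09 / 6.86024e+07 = 16.973 N/mm = 16973 N/m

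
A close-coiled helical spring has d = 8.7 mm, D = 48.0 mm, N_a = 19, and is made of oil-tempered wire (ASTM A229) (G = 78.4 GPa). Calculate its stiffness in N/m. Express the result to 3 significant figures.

k = Gd⁴/(8D³N_a) = (78.4×10³ × 8.7⁴) / (8 × 48.0³ × 19)
  = 4.49152e+08 / 1.681e+07 = 26.719 N/mm = 26719 N/m

26700 N/m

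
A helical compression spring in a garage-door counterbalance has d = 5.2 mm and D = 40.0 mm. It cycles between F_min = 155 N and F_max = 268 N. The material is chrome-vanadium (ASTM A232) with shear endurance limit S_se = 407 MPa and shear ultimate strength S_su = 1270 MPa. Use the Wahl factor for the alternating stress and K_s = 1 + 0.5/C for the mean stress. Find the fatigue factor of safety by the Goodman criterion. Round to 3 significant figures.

C = D/d = 40.0/5.2 = 7.6923; K_W = (4C−1)/(4C−4)+0.615/C = 1.1920; K_s = 1+0.5/C = 1.0650
F_a = (F_max−F_min)/2 = 56.5 N; F_m = (F_max+F_min)/2 = 211.5 N
τ_a = K_W·8F_aD/(πd³) = 1.1920 × 40.93 = 48.789 MPa
τ_m = K_s·8F_mD/(πd³) = 1.0650 × 153.21 = 163.17 MPa
Goodman: 1/n_f = τ_a/S_se + τ_m/S_su = 48.789/407 + 163.17/1270 = 0.11987 + 0.12848 = 0.24836
n_f = 1/0.24836 = 4.026

4.03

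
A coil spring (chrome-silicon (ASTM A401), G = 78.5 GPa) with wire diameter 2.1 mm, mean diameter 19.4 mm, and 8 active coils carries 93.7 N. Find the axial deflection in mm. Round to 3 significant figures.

28.7 mm

k = Gd⁴/(8D³N_a) = (78.5×10³)(2.1⁴)/(8·19.4³·8) = 3.2671 N/mm
δ = F/k = 93.7 / 3.2671 = 28.68 mm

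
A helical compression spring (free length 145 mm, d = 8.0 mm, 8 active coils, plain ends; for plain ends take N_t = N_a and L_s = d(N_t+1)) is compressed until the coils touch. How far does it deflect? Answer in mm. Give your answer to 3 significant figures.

73.0 mm

N_t = 8; L_s = 8.0·9 = 72 mm
δ_solid = L₀ − L_s = 145 − 72 = 73 mm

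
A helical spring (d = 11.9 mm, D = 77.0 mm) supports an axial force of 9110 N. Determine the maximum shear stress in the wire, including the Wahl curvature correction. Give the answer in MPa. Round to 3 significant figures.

1310 MPa

Spring index C = D/d = 77.0/11.9 = 6.4706
K_W = (4C−1)/(4C−4) + 0.615/C = 24.882/21.882 + 0.0950 = 1.2321
τ₀ = 8FD/(πd³) = 8·9110·77.0/(π·11.9³) = 5.61176e+06/5294.1 = 1060 MPa
τ_max = K·τ₀ = 1.2321 × 1060 = 1306.1 MPa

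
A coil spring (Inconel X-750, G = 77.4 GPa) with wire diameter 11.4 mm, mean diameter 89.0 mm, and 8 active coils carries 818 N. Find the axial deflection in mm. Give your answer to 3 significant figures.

28.2 mm

k = Gd⁴/(8D³N_a) = (77.4×10³)(11.4⁴)/(8·89.0³·8) = 28.974 N/mm
δ = F/k = 818 / 28.974 = 28.232 mm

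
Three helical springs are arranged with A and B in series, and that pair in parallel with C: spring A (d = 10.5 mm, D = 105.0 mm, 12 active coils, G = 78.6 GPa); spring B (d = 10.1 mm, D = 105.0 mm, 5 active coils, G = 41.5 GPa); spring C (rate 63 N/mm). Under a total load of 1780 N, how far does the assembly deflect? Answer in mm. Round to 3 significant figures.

26.4 mm

k_A = Gd⁴/(8D³N_a) = (78.6×10³)(10.5⁴)/(8·105.0³·12) = 8.5969 N/mm
k_B = Gd⁴/(8D³N_a) = (41.5×10³)(10.1⁴)/(8·105.0³·5) = 9.3262 N/mm
Springs A,B series: k_AB = 1/(1/8.5969+1/9.3262) = 4.4734 N/mm; parallel with C: k_eq = 4.4734+63 = 67.473 N/mm
δ = F/k_eq = 1780/67.473 = 26.381 mm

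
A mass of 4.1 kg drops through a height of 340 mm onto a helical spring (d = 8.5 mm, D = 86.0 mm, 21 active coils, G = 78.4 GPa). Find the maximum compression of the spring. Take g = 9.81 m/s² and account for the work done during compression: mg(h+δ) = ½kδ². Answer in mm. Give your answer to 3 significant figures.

95.7 mm

k = Gd⁴/(8D³N_a) = (78.4×10³)(8.5⁴)/(8·86.0³·21) = 3.8299 N/mm
W = mg = 4.1 × 9.81 = 40.221 N
½kδ² − Wδ − Wh = 0 → δ = (W + √(W² + 2kWh))/k
δ = (40.221 + √(1617.7 + 104749))/3.8299 = (40.221 + 326.14)/3.8299 = 95.658 mm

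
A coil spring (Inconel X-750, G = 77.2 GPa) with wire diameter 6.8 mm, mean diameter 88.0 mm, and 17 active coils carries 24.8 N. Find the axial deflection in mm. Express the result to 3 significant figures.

13.9 mm

k = Gd⁴/(8D³N_a) = (77.2×10³)(6.8⁴)/(8·88.0³·17) = 1.781 N/mm
δ = F/k = 24.8 / 1.781 = 13.925 mm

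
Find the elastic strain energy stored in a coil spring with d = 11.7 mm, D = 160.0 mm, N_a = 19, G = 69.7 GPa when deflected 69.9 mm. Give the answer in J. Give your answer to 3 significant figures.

k = Gd⁴/(8D³N_a) = (69.7×10³)(11.7⁴)/(8·160.0³·19) = 2.0978 N/mm
U = ½kδ² = 0.5 × 2.0978 × 69.9² = 5125 N·mm = 5.125 J

5.13 J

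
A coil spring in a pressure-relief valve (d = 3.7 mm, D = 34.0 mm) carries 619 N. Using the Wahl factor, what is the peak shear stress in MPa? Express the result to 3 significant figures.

Spring index C = D/d = 34.0/3.7 = 9.1892
K_W = (4C−1)/(4C−4) + 0.615/C = 35.757/32.757 + 0.0669 = 1.1585
τ₀ = 8FD/(πd³) = 8·619·34.0/(π·3.7³) = 168368/159.13 = 1058 MPa
τ_max = K·τ₀ = 1.1585 × 1058 = 1225.8 MPa

1230 MPa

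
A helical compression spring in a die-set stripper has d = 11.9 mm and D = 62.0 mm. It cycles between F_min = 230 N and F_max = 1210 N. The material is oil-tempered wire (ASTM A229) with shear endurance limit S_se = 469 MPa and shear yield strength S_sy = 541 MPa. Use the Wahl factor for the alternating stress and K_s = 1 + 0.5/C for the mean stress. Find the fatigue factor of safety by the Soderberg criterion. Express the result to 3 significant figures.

3.79

C = D/d = 62.0/11.9 = 5.2101; K_W = (4C−1)/(4C−4)+0.615/C = 1.2962; K_s = 1+0.5/C = 1.0960
F_a = (F_max−F_min)/2 = 490 N; F_m = (F_max+F_min)/2 = 720 N
τ_a = K_W·8F_aD/(πd³) = 1.2962 × 45.908 = 59.505 MPa
τ_m = K_s·8F_mD/(πd³) = 1.0960 × 67.456 = 73.93 MPa
Soderberg: 1/n_f = τ_a/S_se + τ_m/S_sy = 59.505/469 + 73.93/541 = 0.12688 + 0.13665 = 0.26353
n_f = 1/0.26353 = 3.795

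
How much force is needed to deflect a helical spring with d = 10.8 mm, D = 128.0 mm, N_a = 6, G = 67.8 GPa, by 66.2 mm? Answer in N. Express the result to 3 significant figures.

607 N

k = Gd⁴/(8D³N_a) = (67.8×10³)(10.8⁴)/(8·128.0³·6) = 9.1633 N/mm
F = k·δ = 9.1633 × 66.2 = 606.61 N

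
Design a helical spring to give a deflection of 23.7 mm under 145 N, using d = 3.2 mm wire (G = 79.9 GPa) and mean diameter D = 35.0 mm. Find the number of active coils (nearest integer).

4

Required rate k = F/δ = 145/23.7 = 6.1181 N/mm
N_a = Gd⁴/(8D³k) = (79.9×10³ × 3.2⁴)/(8 × 35.0³ × 6.1181)
    = 8.37812e+06 / 2.09852e+06 = 3.992 → 4 coils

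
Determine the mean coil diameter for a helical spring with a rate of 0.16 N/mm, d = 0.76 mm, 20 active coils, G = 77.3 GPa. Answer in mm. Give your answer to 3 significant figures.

10.0 mm

D = (Gd⁴/(8N_a·k))^(1/3) = (77.3×10³·0.76⁴/(8·20·0.16))^(1/3)
  = (1007.38)^(1/3) = 10.0245 mm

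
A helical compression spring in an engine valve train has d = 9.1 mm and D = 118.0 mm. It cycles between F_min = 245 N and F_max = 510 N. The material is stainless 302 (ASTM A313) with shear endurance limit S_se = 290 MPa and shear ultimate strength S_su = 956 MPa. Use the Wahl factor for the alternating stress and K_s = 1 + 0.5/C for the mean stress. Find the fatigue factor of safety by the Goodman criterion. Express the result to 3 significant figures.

C = D/d = 118.0/9.1 = 12.9670; K_W = (4C−1)/(4C−4)+0.615/C = 1.1101; K_s = 1+0.5/C = 1.0386
F_a = (F_max−F_min)/2 = 132.5 N; F_m = (F_max+F_min)/2 = 377.5 N
τ_a = K_W·8F_aD/(πd³) = 1.1101 × 52.834 = 58.651 MPa
τ_m = K_s·8F_mD/(πd³) = 1.0386 × 150.53 = 156.33 MPa
Goodman: 1/n_f = τ_a/S_se + τ_m/S_su = 58.651/290 + 156.33/956 = 0.20225 + 0.16353 = 0.36577
n_f = 1/0.36577 = 2.734

2.73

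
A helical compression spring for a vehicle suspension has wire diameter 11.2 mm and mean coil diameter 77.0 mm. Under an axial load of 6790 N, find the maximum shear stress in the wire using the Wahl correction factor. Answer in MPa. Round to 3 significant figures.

Spring index C = D/d = 77.0/11.2 = 6.8750
K_W = (4C−1)/(4C−4) + 0.615/C = 26.500/23.500 + 0.0895 = 1.2171
τ₀ = 8FD/(πd³) = 8·6790·77.0/(π·11.2³) = 4.18264e+06/4413.7 = 947.65 MPa
τ_max = K·τ₀ = 1.2171 × 947.65 = 1153.4 MPa

1150 MPa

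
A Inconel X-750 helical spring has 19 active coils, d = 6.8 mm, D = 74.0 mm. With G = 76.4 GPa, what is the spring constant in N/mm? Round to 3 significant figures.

k = Gd⁴/(8D³N_a) = (76.4×10³ × 6.8⁴) / (8 × 74.0³ × 19)
  = 1.63354e+08 / 6.1594e+07 = 2.6521 N/mm

2.65 N/mm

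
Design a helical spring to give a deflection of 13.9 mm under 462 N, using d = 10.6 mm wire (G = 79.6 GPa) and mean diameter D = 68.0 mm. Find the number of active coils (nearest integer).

Required rate k = F/δ = 462/13.9 = 33.237 N/mm
N_a = Gd⁴/(8D³k) = (79.6×10³ × 10.6⁴)/(8 × 68.0³ × 33.237)
    = 1.00493e+09 / 8.36072e+07 = 12.02 → 12 coils

12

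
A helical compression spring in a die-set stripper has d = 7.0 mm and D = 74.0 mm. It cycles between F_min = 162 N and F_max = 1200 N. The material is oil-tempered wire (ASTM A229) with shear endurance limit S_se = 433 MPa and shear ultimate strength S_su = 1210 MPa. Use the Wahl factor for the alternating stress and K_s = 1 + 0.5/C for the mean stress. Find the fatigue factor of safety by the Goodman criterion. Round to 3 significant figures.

0.933

C = D/d = 74.0/7.0 = 10.5714; K_W = (4C−1)/(4C−4)+0.615/C = 1.1365; K_s = 1+0.5/C = 1.0473
F_a = (F_max−F_min)/2 = 519 N; F_m = (F_max+F_min)/2 = 681 N
τ_a = K_W·8F_aD/(πd³) = 1.1365 × 285.13 = 324.06 MPa
τ_m = K_s·8F_mD/(πd³) = 1.0473 × 374.13 = 391.83 MPa
Goodman: 1/n_f = τ_a/S_se + τ_m/S_su = 324.06/433 + 391.83/1210 = 0.74841 + 0.32382 = 1.0722
n_f = 1/1.0722 = 0.9326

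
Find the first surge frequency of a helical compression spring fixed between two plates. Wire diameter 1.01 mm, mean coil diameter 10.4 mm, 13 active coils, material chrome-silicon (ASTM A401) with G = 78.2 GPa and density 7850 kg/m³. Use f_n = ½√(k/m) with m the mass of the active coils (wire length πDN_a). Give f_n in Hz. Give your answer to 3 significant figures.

255 Hz

k = Gd⁴/(8D³N_a) = (78.2×10³)(1.01⁴)/(8·10.4³·13) = 0.6956 N/mm = 695.6 N/m
Wire length L = πDN_a = π·10.4·13 = 424.74 mm
m = ρ·(πd²/4)·L = 7850 × 0.80118×10⁻⁶ m² × 0.42474 m = 0.0026713 kg
f_n = ½√(k/m) = 0.5·√(695.6/0.0026713) = 0.5·√(2.6039e+05) = 255.14 Hz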